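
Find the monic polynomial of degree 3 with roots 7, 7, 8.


A monic polynomial with roots 7, 7, 8 is:
p(x) = (x - 7)(x - 7)(x - 8)
After multiplying by (x - 7): x - 7
After multiplying by (x - 7): x^2 - 14x + 49
After multiplying by (x - 8): x^3 - 22x^2 + 161x - 392

x^3 - 22x^2 + 161x - 392


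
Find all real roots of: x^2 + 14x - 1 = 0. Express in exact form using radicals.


Using the quadratic formula: x = (-b ± sqrt(b^2 - 4ac)) / (2a)
Here a = 1, b = 14, c = -1
Discriminant = b^2 - 4ac = 14^2 - 4(1)(-1) = 196 + 4 = 200
Since discriminant = 200 > 0, there are two real roots.
x = (-14 ± 10*sqrt(2)) / 2
Simplifying: x = -7 ± 5*sqrt(2)
Numerically: x ≈ 0.0711 or x ≈ -14.0711

x = -7 + 5*sqrt(2) or x = -7 - 5*sqrt(2)


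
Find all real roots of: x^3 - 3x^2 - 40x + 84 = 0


Let p(x) = x^3 - 3x^2 - 40x + 84. By the rational root theorem (leading coefficient 1), any rational root is an integer divisor of 84: try ±1, ±2, ... in turn.
Test x = 1: value = 42 ≠ 0.
Test x = -1: value = 120 ≠ 0.
Test x = 2: value = 0 ✓, so (x - 2) is a factor.
Synthetic division by (x - 2): bring down 1; 1(2) - 3 = -1; (-1)(2) - 40 = -42; (-42)(2) + 84 = 0 → quotient x^2 - x - 42, remainder 0.
Solve the quadratic x^2 - x - 42 = 0: discriminant = (-1)^2 - 4(1)(-42) = 1 + 168 = 169.
sqrt(169) = 13, so x = (1 ± 13)/2: x = 7 or x = -6.

x = -6, x = 2, x = 7


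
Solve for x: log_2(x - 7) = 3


Convert to exponential form: x - 7 = 2^3 = 8
x = 8 + 7 = 15
Check: log_2(15 - 7) = log_2(8) = log_2(8) = 3 ✓

x = 15


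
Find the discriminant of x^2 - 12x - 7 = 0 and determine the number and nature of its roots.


For ax^2 + bx + c = 0, discriminant D = b^2 - 4ac
Here a = 1, b = -12, c = -7
D = (-12)^2 - 4(1)(-7) = 144 + 28 = 172

D = 172 > 0 but not a perfect square
The equation has 2 distinct real irrational roots.

Discriminant = 172, 2 distinct real irrational roots


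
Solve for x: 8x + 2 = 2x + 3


Starting with: 8x + 2 = 2x + 3
Move all x terms to left: (8 - 2)x = 3 - 2
Simplify: 6x = 1
Divide both sides by 6: x = 1/6

x = 1/6


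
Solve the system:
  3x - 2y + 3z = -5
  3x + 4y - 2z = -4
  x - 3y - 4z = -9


Using Cramer's rule. Expand each determinant along the first row.
D  = 3*[4*(-4) - (-2)*(-3)] - (-2)*[3*(-4) - (-2)*1] + 3*[3*(-3) - 4*1]
  = 3*(-22) - (-2)*(-10) + 3*(-13) = -125
Dx = (-5)*[4*(-4) - (-2)*(-3)] - (-2)*[(-4)*(-4) - (-2)*(-9)] + 3*[(-4)*(-3) - 4*(-9)]
  = (-5)*(-22) - (-2)*(-2) + 3*(48) = 250
Dy = 3*[(-4)*(-4) - (-2)*(-9)] - (-5)*[3*(-4) - (-2)*1] + 3*[3*(-9) - (-4)*1]
  = 3*(-2) - (-5)*(-10) + 3*(-23) = -125
Dz = 3*[4*(-9) - (-4)*(-3)] - (-2)*[3*(-9) - (-4)*1] + (-5)*[3*(-3) - 4*1]
  = 3*(-48) - (-2)*(-23) + (-5)*(-13) = -125
x = Dx/D = 250/-125 = -2, y = Dy/D = -125/-125 = 1, z = Dz/D = -125/-125 = 1
Check eq1: (3)(-2) + (-2)(1) + (3)(1) = -5 = -5 ✓
Check eq2: (3)(-2) + (4)(1) + (-2)(1) = -4 = -4 ✓
Check eq3: (1)(-2) + (-3)(1) + (-4)(1) = -9 = -9 ✓

x = -2, y = 1, z = 1


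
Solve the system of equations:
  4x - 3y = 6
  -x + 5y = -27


Using Cramer's rule:
Determinant D = (4)(5) - (-1)(-3) = 20 - 3 = 17
Dx = (6)(5) - (-27)(-3) = 30 - 81 = -51
Dy = (4)(-27) - (-1)(6) = -108 + 6 = -102
x = Dx/D = -51/17 = -3
y = Dy/D = -102/17 = -6

x = -3, y = -6


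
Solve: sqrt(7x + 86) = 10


Square both sides: 7x + 86 = 10^2 = 100
7x = 100 - 86 = 14
x = 2
Check: sqrt(7*2 + 86) = sqrt(100) = 10 ✓

x = 2


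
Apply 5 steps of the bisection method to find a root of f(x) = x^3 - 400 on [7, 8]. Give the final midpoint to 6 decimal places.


f(x) = x^3 - 400
f(7) = -57 < 0
f(8) = 112 > 0

Step 1: midpoint = (7.000000 + 8.000000)/2 = 7.500000
  f(7.500000) = 21.875000
  f(mid) > 0, so root is in [7.000000, 7.500000]

Step 2: midpoint = (7.000000 + 7.500000)/2 = 7.250000
  f(7.250000) = -18.921875
  f(mid) < 0, so root is in [7.250000, 7.500000]

Step 3: midpoint = (7.250000 + 7.500000)/2 = 7.375000
  f(7.375000) = 1.130859
  f(mid) > 0, so root is in [7.250000, 7.375000]

Step 4: midpoint = (7.250000 + 7.375000)/2 = 7.312500
  f(7.312500) = -8.981201
  f(mid) < 0, so root is in [7.312500, 7.375000]

Step 5: midpoint = (7.312500 + 7.375000)/2 = 7.343750
  f(7.343750) = -3.946686
  f(mid) < 0, so root is in [7.343750, 7.375000]

midpoint = 7.343750


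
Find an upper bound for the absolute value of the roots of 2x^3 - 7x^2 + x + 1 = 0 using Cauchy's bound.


Cauchy's bound: all roots r satisfy |r| <= 1 + max(|a_i/a_n|) for i = 0,...,n-1
where a_n is the leading coefficient.

Coefficients: [2, -7, 1, 1]
Leading coefficient a_n = 2
Ratios |a_i/a_n|: 7/2, 1/2, 1/2
Maximum ratio: 7/2
Cauchy's bound: |r| <= 1 + 7/2 = 9/2

Upper bound = 9/2


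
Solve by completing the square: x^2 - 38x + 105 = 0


Start: x^2 - 38x + 105 = 0
Move constant: x^2 - 38x = -105
Half of -38 is -19, squared is 361
Add 361 to both sides: x^2 - 38x + 361 = 256
(x - 19)^2 = 256
x - 19 = ±16
x = 19 + 16 = 35 or x = 19 - 16 = 3

x = 3, x = 35


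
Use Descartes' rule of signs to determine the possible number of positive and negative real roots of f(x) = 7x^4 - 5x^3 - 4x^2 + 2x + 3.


Descartes' rule of signs:

For positive roots, count sign changes in f(x) = 7x^4 - 5x^3 - 4x^2 + 2x + 3:
Signs of coefficients: +, -, -, +, +
Number of sign changes: 2
Possible positive real roots: 2, 0

For negative roots, examine f(-x) = 7x^4 + 5x^3 - 4x^2 - 2x + 3:
Signs of coefficients: +, +, -, -, +
Number of sign changes: 2
Possible negative real roots: 2, 0

Positive roots: 2 or 0; Negative roots: 2 or 0


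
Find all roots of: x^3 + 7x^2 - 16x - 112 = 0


Let p(x) = x^3 + 7x^2 - 16x - 112. By the rational root theorem (leading coefficient 1), any rational root is an integer divisor of 112: try ±1, ±2, ... in turn.
Test x = 1: value = -120 ≠ 0.
Test x = -1: value = -90 ≠ 0.
Test x = 2: value = -108 ≠ 0.
Test x = -2: value = -60 ≠ 0.
Test x = 4: value = 0 ✓, so (x - 4) is a factor.
Synthetic division by (x - 4): bring down 1; 1(4) + 7 = 11; 11(4) - 16 = 28; 28(4) - 112 = 0 → quotient x^2 + 11x + 28, remainder 0.
Solve the quadratic x^2 + 11x + 28 = 0: discriminant = 11^2 - 4(1)(28) = 121 - 112 = 9.
sqrt(9) = 3, so x = (-11 ± 3)/2: x = -4 or x = -7.
Collecting all roots found:

x = -7, x = -4, x = 4


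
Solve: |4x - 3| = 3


An absolute value equation |expr| = 3 gives two cases:
Case 1: 4x - 3 = 3
  4x = 6, so x = 3/2
Case 2: 4x - 3 = -3
  4x = 0, so x = 0

x = 0, x = 3/2


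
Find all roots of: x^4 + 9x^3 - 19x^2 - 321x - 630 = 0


Let p(x) = x^4 + 9x^3 - 19x^2 - 321x - 630. By the rational root theorem (leading coefficient 1), any rational root is an integer divisor of 630: try ±1, ±2, ... in turn.
Test x = 1: value = -960 ≠ 0.
Test x = -1: value = -336 ≠ 0.
Test x = 2: value = -1260 ≠ 0.
Test x = -2: value = -120 ≠ 0.
Test x = 3: value = -1440 ≠ 0.
Test x = -3: value = 0 ✓, so (x + 3) is a factor.
Synthetic division by (x + 3): bring down 1; 1(-3) + 9 = 6; 6(-3) - 19 = -37; (-37)(-3) - 321 = -210; (-210)(-3) - 630 = 0 → quotient x^3 + 6x^2 - 37x - 210, remainder 0.
Continue with the quotient x^3 + 6x^2 - 37x - 210 (candidates must divide 210; re-test x = -3 first in case it repeats).
Test x = -3: value = -72 ≠ 0.
Test x = 5: value = -120 ≠ 0.
Test x = -5: value = 0 ✓, so (x + 5) is a factor.
Synthetic division by (x + 5): bring down 1; 1(-5) + 6 = 1; 1(-5) - 37 = -42; (-42)(-5) - 210 = 0 → quotient x^2 + x - 42, remainder 0.
Solve the quadratic x^2 + x - 42 = 0: discriminant = 1^2 - 4(1)(-42) = 1 + 168 = 169.
sqrt(169) = 13, so x = (-1 ± 13)/2: x = 6 or x = -7.
Collecting all roots found:

x = -7, x = -5, x = -3, x = 6


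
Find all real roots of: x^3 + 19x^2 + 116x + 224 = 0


Let p(x) = x^3 + 19x^2 + 116x + 224. By the rational root theorem (leading coefficient 1), any rational root is an integer divisor of 224: try ±1, ±2, ... in turn.
Test x = 1: value = 360 ≠ 0.
Test x = -1: value = 126 ≠ 0.
Test x = 2: value = 540 ≠ 0.
Test x = -2: value = 60 ≠ 0.
Test x = 4: value = 1056 ≠ 0.
Test x = -4: value = 0 ✓, so (x + 4) is a factor.
Synthetic division by (x + 4): bring down 1; 1(-4) + 19 = 15; 15(-4) + 116 = 56; 56(-4) + 224 = 0 → quotient x^2 + 15x + 56, remainder 0.
Solve the quadratic x^2 + 15x + 56 = 0: discriminant = 15^2 - 4(1)(56) = 225 - 224 = 1.
sqrt(1) = 1, so x = (-15 ± 1)/2: x = -7 or x = -8.

x = -8, x = -7, x = -4


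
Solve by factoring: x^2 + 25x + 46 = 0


We need two numbers that multiply to 46 and add to 25.
Those numbers are 23 and 2 (since 23 * 2 = 46 and 23 + 2 = 25).
So x^2 + 25x + 46 = (x + 23)(x + 2) = 0
Setting each factor to zero: x = -23 or x = -2

x = -23, x = -2


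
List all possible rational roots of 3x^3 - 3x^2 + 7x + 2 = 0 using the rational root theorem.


Rational root theorem: possible roots are ±p/q where:
  p divides the constant term (2): p ∈ {1, 2}
  q divides the leading coefficient (3): q ∈ {1, 3}

All possible rational roots: -2, -1, -2/3, -1/3, 1/3, 2/3, 1, 2

-2, -1, -2/3, -1/3, 1/3, 2/3, 1, 2


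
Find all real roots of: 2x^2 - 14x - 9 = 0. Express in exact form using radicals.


Using the quadratic formula: x = (-b ± sqrt(b^2 - 4ac)) / (2a)
Here a = 2, b = -14, c = -9
Discriminant = b^2 - 4ac = (-14)^2 - 4(2)(-9) = 196 + 72 = 268
Since discriminant = 268 > 0, there are two real roots.
x = (14 ± 2*sqrt(67)) / 4
Simplifying: x = (7 ± sqrt(67)) / 2
Numerically: x ≈ 7.5927 or x ≈ -0.5927

x = (7 + sqrt(67)) / 2 or x = (7 - sqrt(67)) / 2


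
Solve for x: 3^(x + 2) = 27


Express both sides with the same base.
27 = 3^3
Since the bases match, equate exponents: x + 2 = 3
So x = 3 - (2) = 1

x = 1


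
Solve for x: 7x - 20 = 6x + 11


Starting with: 7x - 20 = 6x + 11
Move all x terms to left: (7 - 6)x = 11 + 20
Simplify: x = 31
Divide both sides by 1: x = 31

x = 31


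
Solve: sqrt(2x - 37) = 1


Square both sides: 2x - 37 = 1^2 = 1
2x = 1 + 37 = 38
x = 19
Check: sqrt(2*19 - 37) = sqrt(1) = 1 ✓

x = 19


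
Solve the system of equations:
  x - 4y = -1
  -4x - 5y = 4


Using Cramer's rule:
Determinant D = (1)(-5) - (-4)(-4) = -5 - 16 = -21
Dx = (-1)(-5) - (4)(-4) = 5 + 16 = 21
Dy = (1)(4) - (-4)(-1) = 4 - 4 = 0
x = Dx/D = 21/-21 = -1
y = Dy/D = 0/-21 = 0

x = -1, y = 0


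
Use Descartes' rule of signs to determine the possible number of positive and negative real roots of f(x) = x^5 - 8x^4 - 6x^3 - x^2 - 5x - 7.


Descartes' rule of signs:

For positive roots, count sign changes in f(x) = x^5 - 8x^4 - 6x^3 - x^2 - 5x - 7:
Signs of coefficients: +, -, -, -, -, -
Number of sign changes: 1
Possible positive real roots: 1

For negative roots, examine f(-x) = -x^5 - 8x^4 + 6x^3 - x^2 + 5x - 7:
Signs of coefficients: -, -, +, -, +, -
Number of sign changes: 4
Possible negative real roots: 4, 2, 0

Positive roots: 1; Negative roots: 4 or 2 or 0


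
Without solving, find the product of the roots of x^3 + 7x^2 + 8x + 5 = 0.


By Vieta's formulas for x^3 + bx^2 + cx + d = 0:
  r1 + r2 + r3 = -b/a = -7
  r1*r2 + r1*r3 + r2*r3 = c/a = 8
  r1*r2*r3 = -d/a = -5


Product = -5


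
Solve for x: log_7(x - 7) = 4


Convert to exponential form: x - 7 = 7^4 = 2401
x = 2401 + 7 = 2408
Check: log_7(2408 - 7) = log_7(2401) = log_7(2401) = 4 ✓

x = 2408


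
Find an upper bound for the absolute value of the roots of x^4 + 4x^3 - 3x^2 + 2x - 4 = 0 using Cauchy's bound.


Cauchy's bound: all roots r satisfy |r| <= 1 + max(|a_i/a_n|) for i = 0,...,n-1
where a_n is the leading coefficient.

Coefficients: [1, 4, -3, 2, -4]
Leading coefficient a_n = 1
Ratios |a_i/a_n|: 4, 3, 2, 4
Maximum ratio: 4
Cauchy's bound: |r| <= 1 + 4 = 5

Upper bound = 5


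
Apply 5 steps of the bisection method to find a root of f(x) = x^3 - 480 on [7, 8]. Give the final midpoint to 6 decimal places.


f(x) = x^3 - 480
f(7) = -137 < 0
f(8) = 32 > 0

Step 1: midpoint = (7.000000 + 8.000000)/2 = 7.500000
  f(7.500000) = -58.125000
  f(mid) < 0, so root is in [7.500000, 8.000000]

Step 2: midpoint = (7.500000 + 8.000000)/2 = 7.750000
  f(7.750000) = -14.515625
  f(mid) < 0, so root is in [7.750000, 8.000000]

Step 3: midpoint = (7.750000 + 8.000000)/2 = 7.875000
  f(7.875000) = 8.373047
  f(mid) > 0, so root is in [7.750000, 7.875000]

Step 4: midpoint = (7.750000 + 7.875000)/2 = 7.812500
  f(7.812500) = -3.162842
  f(mid) < 0, so root is in [7.812500, 7.875000]

Step 5: midpoint = (7.812500 + 7.875000)/2 = 7.843750
  f(7.843750) = 2.582123
  f(mid) > 0, so root is in [7.812500, 7.843750]

midpoint = 7.843750


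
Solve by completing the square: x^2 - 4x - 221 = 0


Start: x^2 - 4x - 221 = 0
Move constant: x^2 - 4x = 221
Half of -4 is -2, squared is 4
Add 4 to both sides: x^2 - 4x + 4 = 225
(x - 2)^2 = 225
x - 2 = ±15
x = 2 + 15 = 17 or x = 2 - 15 = -13

x = -13, x = 17


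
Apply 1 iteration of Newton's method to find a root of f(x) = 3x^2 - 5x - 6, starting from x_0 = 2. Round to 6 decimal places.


Newton's method: x_(n+1) = x_n - f(x_n)/f'(x_n)
f(x) = 3x^2 - 5x - 6
f'(x) = 6x - 5

Iteration 1:
  f(2.000000) = -4.000000
  f'(2.000000) = 7.000000
  x_1 = 2.000000 - (-4.000000)/(7.000000) = 2.571429

x_1 = 2.571429


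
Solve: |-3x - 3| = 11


An absolute value equation |expr| = 11 gives two cases:
Case 1: -3x - 3 = 11
  -3x = 14, so x = -14/3
Case 2: -3x - 3 = -11
  -3x = -8, so x = 8/3

x = -14/3, x = 8/3


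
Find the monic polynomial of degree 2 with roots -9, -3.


A monic polynomial with roots -9, -3 is:
p(x) = (x + 9)(x + 3)
After multiplying by (x + 9): x + 9
After multiplying by (x + 3): x^2 + 12x + 27

x^2 + 12x + 27


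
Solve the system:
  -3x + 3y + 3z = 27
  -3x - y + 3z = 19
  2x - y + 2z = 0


Using Cramer's rule. Expand each determinant along the first row.
D  = (-3)*[(-1)*2 - 3*(-1)] - 3*[(-3)*2 - 3*2] + 3*[(-3)*(-1) - (-1)*2]
  = (-3)*(1) - 3*(-12) + 3*(5) = 48
Dx = 27*[(-1)*2 - 3*(-1)] - 3*[19*2 - 3*0] + 3*[19*(-1) - (-1)*0]
  = 27*(1) - 3*(38) + 3*(-19) = -144
Dy = (-3)*[19*2 - 3*0] - 27*[(-3)*2 - 3*2] + 3*[(-3)*0 - 19*2]
  = (-3)*(38) - 27*(-12) + 3*(-38) = 96
Dz = (-3)*[(-1)*0 - 19*(-1)] - 3*[(-3)*0 - 19*2] + 27*[(-3)*(-1) - (-1)*2]
  = (-3)*(19) - 3*(-38) + 27*(5) = 192
x = Dx/D = -144/48 = -3, y = Dy/D = 96/48 = 2, z = Dz/D = 192/48 = 4
Check eq1: (-3)(-3) + (3)(2) + (3)(4) = 27 = 27 ✓
Check eq2: (-3)(-3) + (-1)(2) + (3)(4) = 19 = 19 ✓
Check eq3: (2)(-3) + (-1)(2) + (2)(4) = 0 = 0 ✓

x = -3, y = 2, z = 4


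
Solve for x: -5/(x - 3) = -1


Multiply both sides by (x - 3): -5 = -1(x - 3)
Distribute: -5 = -x + 3
-x = -5 - 3 = -8
x = 8

x = 8


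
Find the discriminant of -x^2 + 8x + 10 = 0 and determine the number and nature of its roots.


For ax^2 + bx + c = 0, discriminant D = b^2 - 4ac
Here a = -1, b = 8, c = 10
D = (8)^2 - 4(-1)(10) = 64 + 40 = 104

D = 104 > 0 but not a perfect square
The equation has 2 distinct real irrational roots.

Discriminant = 104, 2 distinct real irrational roots


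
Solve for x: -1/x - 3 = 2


Subtract -3 from both sides: -1/x = 5
Multiply both sides by x: -1 = 5 * x
Divide by 5: x = -1/5

x = -1/5


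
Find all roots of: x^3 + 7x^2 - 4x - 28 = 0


Let p(x) = x^3 + 7x^2 - 4x - 28. By the rational root theorem (leading coefficient 1), any rational root is an integer divisor of 28: try ±1, ±2, ... in turn.
Test x = 1: value = -24 ≠ 0.
Test x = -1: value = -18 ≠ 0.
Test x = 2: value = 0 ✓, so (x - 2) is a factor.
Synthetic division by (x - 2): bring down 1; 1(2) + 7 = 9; 9(2) - 4 = 14; 14(2) - 28 = 0 → quotient x^2 + 9x + 14, remainder 0.
Solve the quadratic x^2 + 9x + 14 = 0: discriminant = 9^2 - 4(1)(14) = 81 - 56 = 25.
sqrt(25) = 5, so x = (-9 ± 5)/2: x = -2 or x = -7.
Collecting all roots found:

x = -7, x = -2, x = 2


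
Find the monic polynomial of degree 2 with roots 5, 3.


A monic polynomial with roots 5, 3 is:
p(x) = (x - 5)(x - 3)
After multiplying by (x - 5): x - 5
After multiplying by (x - 3): x^2 - 8x + 15

x^2 - 8x + 15


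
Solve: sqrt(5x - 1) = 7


Square both sides: 5x - 1 = 7^2 = 49
5x = 49 + 1 = 50
x = 10
Check: sqrt(5*10 - 1) = sqrt(49) = 7 ✓

x = 10


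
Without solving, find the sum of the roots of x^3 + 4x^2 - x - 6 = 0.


By Vieta's formulas for x^3 + bx^2 + cx + d = 0:
  r1 + r2 + r3 = -b/a = -4
  r1*r2 + r1*r3 + r2*r3 = c/a = -1
  r1*r2*r3 = -d/a = 6


Sum = -4


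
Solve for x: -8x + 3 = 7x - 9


Starting with: -8x + 3 = 7x - 9
Move all x terms to left: (-8 - 7)x = -9 - 3
Simplify: -15x = -12
Divide both sides by -15: x = 4/5

x = 4/5


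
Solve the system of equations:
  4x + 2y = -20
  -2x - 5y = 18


Using Cramer's rule:
Determinant D = (4)(-5) - (-2)(2) = -20 + 4 = -16
Dx = (-20)(-5) - (18)(2) = 100 - 36 = 64
Dy = (4)(18) - (-2)(-20) = 72 - 40 = 32
x = Dx/D = 64/-16 = -4
y = Dy/D = 32/-16 = -2

x = -4, y = -2


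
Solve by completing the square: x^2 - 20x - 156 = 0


Start: x^2 - 20x - 156 = 0
Move constant: x^2 - 20x = 156
Half of -20 is -10, squared is 100
Add 100 to both sides: x^2 - 20x + 100 = 256
(x - 10)^2 = 256
x - 10 = ±16
x = 10 + 16 = 26 or x = 10 - 16 = -6

x = -6, x = 26


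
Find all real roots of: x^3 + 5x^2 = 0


The constant term is 0, so x = 0 is a root. Factor out x:
  x(x^2 + 5x) = 0
Solve the quadratic x^2 + 5x = 0: discriminant = 5^2 - 4(1)(0) = 25 - 0 = 25.
sqrt(25) = 5, so x = (-5 ± 5)/2: x = 0 or x = -5.

x = -5, x = 0 (multiplicity 2)


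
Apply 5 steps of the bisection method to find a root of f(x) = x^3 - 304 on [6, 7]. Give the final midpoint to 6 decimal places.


f(x) = x^3 - 304
f(6) = -88 < 0
f(7) = 39 > 0

Step 1: midpoint = (6.000000 + 7.000000)/2 = 6.500000
  f(6.500000) = -29.375000
  f(mid) < 0, so root is in [6.500000, 7.000000]

Step 2: midpoint = (6.500000 + 7.000000)/2 = 6.750000
  f(6.750000) = 3.546875
  f(mid) > 0, so root is in [6.500000, 6.750000]

Step 3: midpoint = (6.500000 + 6.750000)/2 = 6.625000
  f(6.625000) = -13.224609
  f(mid) < 0, so root is in [6.625000, 6.750000]

Step 4: midpoint = (6.625000 + 6.750000)/2 = 6.687500
  f(6.687500) = -4.917236
  f(mid) < 0, so root is in [6.687500, 6.750000]

Step 5: midpoint = (6.687500 + 6.750000)/2 = 6.718750
  f(6.718750) = -0.704865
  f(mid) < 0, so root is in [6.718750, 6.750000]

midpoint = 6.718750


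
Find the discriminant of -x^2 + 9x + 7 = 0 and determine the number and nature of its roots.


For ax^2 + bx + c = 0, discriminant D = b^2 - 4ac
Here a = -1, b = 9, c = 7
D = (9)^2 - 4(-1)(7) = 81 + 28 = 109

D = 109 > 0 but not a perfect square
The equation has 2 distinct real irrational roots.

Discriminant = 109, 2 distinct real irrational roots


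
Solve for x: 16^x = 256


Express both sides with the same base.
256 = 16^2
Since the bases match: x = 2

x = 2


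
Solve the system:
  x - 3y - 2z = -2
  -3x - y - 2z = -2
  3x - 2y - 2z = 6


Using Cramer's rule. Expand each determinant along the first row.
D  = 1*[(-1)*(-2) - (-2)*(-2)] - (-3)*[(-3)*(-2) - (-2)*3] + (-2)*[(-3)*(-2) - (-1)*3]
  = 1*(-2) - (-3)*(12) + (-2)*(9) = 16
Dx = (-2)*[(-1)*(-2) - (-2)*(-2)] - (-3)*[(-2)*(-2) - (-2)*6] + (-2)*[(-2)*(-2) - (-1)*6]
  = (-2)*(-2) - (-3)*(16) + (-2)*(10) = 32
Dy = 1*[(-2)*(-2) - (-2)*6] - (-2)*[(-3)*(-2) - (-2)*3] + (-2)*[(-3)*6 - (-2)*3]
  = 1*(16) - (-2)*(12) + (-2)*(-12) = 64
Dz = 1*[(-1)*6 - (-2)*(-2)] - (-3)*[(-3)*6 - (-2)*3] + (-2)*[(-3)*(-2) - (-1)*3]
  = 1*(-10) - (-3)*(-12) + (-2)*(9) = -64
x = Dx/D = 32/16 = 2, y = Dy/D = 64/16 = 4, z = Dz/D = -64/16 = -4
Check eq1: (1)(2) + (-3)(4) + (-2)(-4) = -2 = -2 ✓
Check eq2: (-3)(2) + (-1)(4) + (-2)(-4) = -2 = -2 ✓
Check eq3: (3)(2) + (-2)(4) + (-2)(-4) = 6 = 6 ✓

x = 2, y = 4, z = -4


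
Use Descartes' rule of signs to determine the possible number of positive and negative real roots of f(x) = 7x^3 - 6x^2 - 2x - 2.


Descartes' rule of signs:

For positive roots, count sign changes in f(x) = 7x^3 - 6x^2 - 2x - 2:
Signs of coefficients: +, -, -, -
Number of sign changes: 1
Possible positive real roots: 1

For negative roots, examine f(-x) = -7x^3 - 6x^2 + 2x - 2:
Signs of coefficients: -, -, +, -
Number of sign changes: 2
Possible negative real roots: 2, 0

Positive roots: 1; Negative roots: 2 or 0


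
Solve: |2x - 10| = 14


An absolute value equation |expr| = 14 gives two cases:
Case 1: 2x - 10 = 14
  2x = 24, so x = 12
Case 2: 2x - 10 = -14
  2x = -4, so x = -2

x = -2, x = 12


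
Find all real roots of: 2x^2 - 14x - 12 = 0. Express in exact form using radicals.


Using the quadratic formula: x = (-b ± sqrt(b^2 - 4ac)) / (2a)
Here a = 2, b = -14, c = -12
Discriminant = b^2 - 4ac = (-14)^2 - 4(2)(-12) = 196 + 96 = 292
Since discriminant = 292 > 0, there are two real roots.
x = (14 ± 2*sqrt(73)) / 4
Simplifying: x = (7 ± sqrt(73)) / 2
Numerically: x ≈ 7.7720 or x ≈ -0.7720

x = (7 + sqrt(73)) / 2 or x = (7 - sqrt(73)) / 2


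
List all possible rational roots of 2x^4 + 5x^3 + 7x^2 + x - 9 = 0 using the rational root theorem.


Rational root theorem: possible roots are ±p/q where:
  p divides the constant term (-9): p ∈ {1, 3, 9}
  q divides the leading coefficient (2): q ∈ {1, 2}

All possible rational roots: -9, -9/2, -3, -3/2, -1, -1/2, 1/2, 1, 3/2, 3, 9/2, 9

-9, -9/2, -3, -3/2, -1, -1/2, 1/2, 1, 3/2, 3, 9/2, 9


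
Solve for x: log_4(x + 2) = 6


Convert to exponential form: x + 2 = 4^6 = 4096
x = 4096 - 2 = 4094
Check: log_4(4094 + 2) = log_4(4096) = log_4(4096) = 6 ✓

x = 4094


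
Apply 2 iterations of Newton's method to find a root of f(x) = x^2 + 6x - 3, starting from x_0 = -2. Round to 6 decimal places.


Newton's method: x_(n+1) = x_n - f(x_n)/f'(x_n)
f(x) = x^2 + 6x - 3
f'(x) = 2x + 6

Iteration 1:
  f(-2.000000) = -11.000000
  f'(-2.000000) = 2.000000
  x_1 = -2.000000 - (-11.000000)/(2.000000) = 3.500000

Iteration 2:
  f(3.500000) = 30.250000
  f'(3.500000) = 13.000000
  x_2 = 3.500000 - (30.250000)/(13.000000) = 1.173077

x_2 = 1.173077


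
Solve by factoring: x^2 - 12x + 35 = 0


We need two numbers that multiply to 35 and add to -12.
Those numbers are -7 and -5 (since (-7) * (-5) = 35 and (-7) + (-5) = -12).
So x^2 - 12x + 35 = (x - 7)(x - 5) = 0
Setting each factor to zero: x = 7 or x = 5

x = 5, x = 7


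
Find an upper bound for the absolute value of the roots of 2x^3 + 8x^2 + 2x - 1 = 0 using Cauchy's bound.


Cauchy's bound: all roots r satisfy |r| <= 1 + max(|a_i/a_n|) for i = 0,...,n-1
where a_n is the leading coefficient.

Coefficients: [2, 8, 2, -1]
Leading coefficient a_n = 2
Ratios |a_i/a_n|: 4, 1, 1/2
Maximum ratio: 4
Cauchy's bound: |r| <= 1 + 4 = 5

Upper bound = 5


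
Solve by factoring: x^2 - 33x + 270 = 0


We need two numbers that multiply to 270 and add to -33.
Those numbers are -15 and -18 (since (-15) * (-18) = 270 and (-15) + (-18) = -33).
So x^2 - 33x + 270 = (x - 15)(x - 18) = 0
Setting each factor to zero: x = 15 or x = 18

x = 15, x = 18


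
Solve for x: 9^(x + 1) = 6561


Express both sides with the same base.
6561 = 9^4
Since the bases match, equate exponents: x + 1 = 4
So x = 4 - (1) = 3

x = 3


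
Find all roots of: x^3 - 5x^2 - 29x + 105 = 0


Let p(x) = x^3 - 5x^2 - 29x + 105. By the rational root theorem (leading coefficient 1), any rational root is an integer divisor of 105: try ±1, ±2, ... in turn.
Test x = 1: value = 72 ≠ 0.
Test x = -1: value = 128 ≠ 0.
Test x = 3: value = 0 ✓, so (x - 3) is a factor.
Synthetic division by (x - 3): bring down 1; 1(3) - 5 = -2; (-2)(3) - 29 = -35; (-35)(3) + 105 = 0 → quotient x^2 - 2x - 35, remainder 0.
Solve the quadratic x^2 - 2x - 35 = 0: discriminant = (-2)^2 - 4(1)(-35) = 4 + 140 = 144.
sqrt(144) = 12, so x = (2 ± 12)/2: x = 7 or x = -5.
Collecting all roots found:

x = -5, x = 3, x = 7


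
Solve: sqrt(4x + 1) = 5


Square both sides: 4x + 1 = 5^2 = 25
4x = 25 - 1 = 24
x = 6
Check: sqrt(4*6 + 1) = sqrt(25) = 5 ✓

x = 6


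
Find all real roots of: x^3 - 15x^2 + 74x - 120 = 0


Let p(x) = x^3 - 15x^2 + 74x - 120. By the rational root theorem (leading coefficient 1), any rational root is an integer divisor of 120: try ±1, ±2, ... in turn.
Test x = 1: value = -60 ≠ 0.
Test x = -1: value = -210 ≠ 0.
Test x = 2: value = -24 ≠ 0.
Test x = -2: value = -336 ≠ 0.
Test x = 3: value = -6 ≠ 0.
Test x = -3: value = -504 ≠ 0.
Test x = 4: value = 0 ✓, so (x - 4) is a factor.
Synthetic division by (x - 4): bring down 1; 1(4) - 15 = -11; (-11)(4) + 74 = 30; 30(4) - 120 = 0 → quotient x^2 - 11x + 30, remainder 0.
Solve the quadratic x^2 - 11x + 30 = 0: discriminant = (-11)^2 - 4(1)(30) = 121 - 120 = 1.
sqrt(1) = 1, so x = (11 ± 1)/2: x = 6 or x = 5.

x = 4, x = 5, x = 6


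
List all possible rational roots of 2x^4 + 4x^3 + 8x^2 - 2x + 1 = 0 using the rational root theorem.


Rational root theorem: possible roots are ±p/q where:
  p divides the constant term (1): p ∈ {1}
  q divides the leading coefficient (2): q ∈ {1, 2}

All possible rational roots: -1, -1/2, 1/2, 1

-1, -1/2, 1/2, 1


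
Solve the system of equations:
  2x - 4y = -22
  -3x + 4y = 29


Using Cramer's rule:
Determinant D = (2)(4) - (-3)(-4) = 8 - 12 = -4
Dx = (-22)(4) - (29)(-4) = -88 + 116 = 28
Dy = (2)(29) - (-3)(-22) = 58 - 66 = -8
x = Dx/D = 28/-4 = -7
y = Dy/D = -8/-4 = 2

x = -7, y = 2


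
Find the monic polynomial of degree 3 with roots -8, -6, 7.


A monic polynomial with roots -8, -6, 7 is:
p(x) = (x + 8)(x + 6)(x - 7)
After multiplying by (x + 8): x + 8
After multiplying by (x + 6): x^2 + 14x + 48
After multiplying by (x - 7): x^3 + 7x^2 - 50x - 336

x^3 + 7x^2 - 50x - 336


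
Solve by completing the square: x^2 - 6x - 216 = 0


Start: x^2 - 6x - 216 = 0
Move constant: x^2 - 6x = 216
Half of -6 is -3, squared is 9
Add 9 to both sides: x^2 - 6x + 9 = 225
(x - 3)^2 = 225
x - 3 = ±15
x = 3 + 15 = 18 or x = 3 - 15 = -12

x = -12, x = 18


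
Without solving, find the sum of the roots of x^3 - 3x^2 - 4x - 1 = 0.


By Vieta's formulas for x^3 + bx^2 + cx + d = 0:
  r1 + r2 + r3 = -b/a = 3
  r1*r2 + r1*r3 + r2*r3 = c/a = -4
  r1*r2*r3 = -d/a = 1


Sum = 3


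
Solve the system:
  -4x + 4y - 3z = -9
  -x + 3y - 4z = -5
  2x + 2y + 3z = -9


Using Cramer's rule. Expand each determinant along the first row.
D  = (-4)*[3*3 - (-4)*2] - 4*[(-1)*3 - (-4)*2] + (-3)*[(-1)*2 - 3*2]
  = (-4)*(17) - 4*(5) + (-3)*(-8) = -64
Dx = (-9)*[3*3 - (-4)*2] - 4*[(-5)*3 - (-4)*(-9)] + (-3)*[(-5)*2 - 3*(-9)]
  = (-9)*(17) - 4*(-51) + (-3)*(17) = 0
Dy = (-4)*[(-5)*3 - (-4)*(-9)] - (-9)*[(-1)*3 - (-4)*2] + (-3)*[(-1)*(-9) - (-5)*2]
  = (-4)*(-51) - (-9)*(5) + (-3)*(19) = 192
Dz = (-4)*[3*(-9) - (-5)*2] - 4*[(-1)*(-9) - (-5)*2] + (-9)*[(-1)*2 - 3*2]
  = (-4)*(-17) - 4*(19) + (-9)*(-8) = 64
x = Dx/D = 0/-64 = 0, y = Dy/D = 192/-64 = -3, z = Dz/D = 64/-64 = -1
Check eq1: (-4)(0) + (4)(-3) + (-3)(-1) = -9 = -9 ✓
Check eq2: (-1)(0) + (3)(-3) + (-4)(-1) = -5 = -5 ✓
Check eq3: (2)(0) + (2)(-3) + (3)(-1) = -9 = -9 ✓

x = 0, y = -3, z = -1


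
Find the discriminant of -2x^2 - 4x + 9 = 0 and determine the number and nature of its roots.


For ax^2 + bx + c = 0, discriminant D = b^2 - 4ac
Here a = -2, b = -4, c = 9
D = (-4)^2 - 4(-2)(9) = 16 + 72 = 88

D = 88 > 0 but not a perfect square
The equation has 2 distinct real irrational roots.

Discriminant = 88, 2 distinct real irrational roots


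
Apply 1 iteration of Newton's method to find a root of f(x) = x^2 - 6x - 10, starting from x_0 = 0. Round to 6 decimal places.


Newton's method: x_(n+1) = x_n - f(x_n)/f'(x_n)
f(x) = x^2 - 6x - 10
f'(x) = 2x - 6

Iteration 1:
  f(0.000000) = -10.000000
  f'(0.000000) = -6.000000
  x_1 = 0.000000 - (-10.000000)/(-6.000000) = -1.666667

x_1 = -1.666667


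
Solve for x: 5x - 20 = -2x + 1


Starting with: 5x - 20 = -2x + 1
Move all x terms to left: (5 + 2)x = 1 + 20
Simplify: 7x = 21
Divide both sides by 7: x = 3

x = 3


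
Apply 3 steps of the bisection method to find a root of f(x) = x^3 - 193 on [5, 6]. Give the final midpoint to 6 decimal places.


f(x) = x^3 - 193
f(5) = -68 < 0
f(6) = 23 > 0

Step 1: midpoint = (5.000000 + 6.000000)/2 = 5.500000
  f(5.500000) = -26.625000
  f(mid) < 0, so root is in [5.500000, 6.000000]

Step 2: midpoint = (5.500000 + 6.000000)/2 = 5.750000
  f(5.750000) = -2.890625
  f(mid) < 0, so root is in [5.750000, 6.000000]

Step 3: midpoint = (5.750000 + 6.000000)/2 = 5.875000
  f(5.875000) = 9.779297
  f(mid) > 0, so root is in [5.750000, 5.875000]

midpoint = 5.875000


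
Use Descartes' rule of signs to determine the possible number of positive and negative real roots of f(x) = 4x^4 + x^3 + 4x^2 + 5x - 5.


Descartes' rule of signs:

For positive roots, count sign changes in f(x) = 4x^4 + x^3 + 4x^2 + 5x - 5:
Signs of coefficients: +, +, +, +, -
Number of sign changes: 1
Possible positive real roots: 1

For negative roots, examine f(-x) = 4x^4 - x^3 + 4x^2 - 5x - 5:
Signs of coefficients: +, -, +, -, -
Number of sign changes: 3
Possible negative real roots: 3, 1

Positive roots: 1; Negative roots: 3 or 1


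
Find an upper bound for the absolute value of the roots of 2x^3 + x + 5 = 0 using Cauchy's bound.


Cauchy's bound: all roots r satisfy |r| <= 1 + max(|a_i/a_n|) for i = 0,...,n-1
where a_n is the leading coefficient.

Coefficients: [2, 0, 1, 5]
Leading coefficient a_n = 2
Ratios |a_i/a_n|: 0, 1/2, 5/2
Maximum ratio: 5/2
Cauchy's bound: |r| <= 1 + 5/2 = 7/2

Upper bound = 7/2


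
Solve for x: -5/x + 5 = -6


Subtract 5 from both sides: -5/x = -11
Multiply both sides by x: -5 = -11 * x
Divide by -11: x = 5/11

x = 5/11


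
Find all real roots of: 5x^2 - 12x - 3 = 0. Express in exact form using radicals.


Using the quadratic formula: x = (-b ± sqrt(b^2 - 4ac)) / (2a)
Here a = 5, b = -12, c = -3
Discriminant = b^2 - 4ac = (-12)^2 - 4(5)(-3) = 144 + 60 = 204
Since discriminant = 204 > 0, there are two real roots.
x = (12 ± 2*sqrt(51)) / 10
Simplifying: x = (6 ± sqrt(51)) / 5
Numerically: x ≈ 2.6283 or x ≈ -0.2283

x = (6 + sqrt(51)) / 5 or x = (6 - sqrt(51)) / 5


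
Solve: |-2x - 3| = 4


An absolute value equation |expr| = 4 gives two cases:
Case 1: -2x - 3 = 4
  -2x = 7, so x = -7/2
Case 2: -2x - 3 = -4
  -2x = -1, so x = 1/2

x = -7/2, x = 1/2


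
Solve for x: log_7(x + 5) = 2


Convert to exponential form: x + 5 = 7^2 = 49
x = 49 - 5 = 44
Check: log_7(44 + 5) = log_7(49) = log_7(49) = 2 ✓

x = 44


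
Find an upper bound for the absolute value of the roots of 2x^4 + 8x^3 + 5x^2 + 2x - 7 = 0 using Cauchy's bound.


Cauchy's bound: all roots r satisfy |r| <= 1 + max(|a_i/a_n|) for i = 0,...,n-1
where a_n is the leading coefficient.

Coefficients: [2, 8, 5, 2, -7]
Leading coefficient a_n = 2
Ratios |a_i/a_n|: 4, 5/2, 1, 7/2
Maximum ratio: 4
Cauchy's bound: |r| <= 1 + 4 = 5

Upper bound = 5


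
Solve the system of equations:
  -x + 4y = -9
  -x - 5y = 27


Using Cramer's rule:
Determinant D = (-1)(-5) - (-1)(4) = 5 + 4 = 9
Dx = (-9)(-5) - (27)(4) = 45 - 108 = -63
Dy = (-1)(27) - (-1)(-9) = -27 - 9 = -36
x = Dx/D = -63/9 = -7
y = Dy/D = -36/9 = -4

x = -7, y = -4


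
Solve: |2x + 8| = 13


An absolute value equation |expr| = 13 gives two cases:
Case 1: 2x + 8 = 13
  2x = 5, so x = 5/2
Case 2: 2x + 8 = -13
  2x = -21, so x = -21/2

x = -21/2, x = 5/2


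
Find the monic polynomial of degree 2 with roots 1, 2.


A monic polynomial with roots 1, 2 is:
p(x) = (x - 1)(x - 2)
After multiplying by (x - 1): x - 1
After multiplying by (x - 2): x^2 - 3x + 2

x^2 - 3x + 2


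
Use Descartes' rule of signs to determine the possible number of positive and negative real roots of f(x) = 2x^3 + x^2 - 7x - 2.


Descartes' rule of signs:

For positive roots, count sign changes in f(x) = 2x^3 + x^2 - 7x - 2:
Signs of coefficients: +, +, -, -
Number of sign changes: 1
Possible positive real roots: 1

For negative roots, examine f(-x) = -2x^3 + x^2 + 7x - 2:
Signs of coefficients: -, +, +, -
Number of sign changes: 2
Possible negative real roots: 2, 0

Positive roots: 1; Negative roots: 2 or 0


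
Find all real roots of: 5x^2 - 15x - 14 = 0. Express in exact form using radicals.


Using the quadratic formula: x = (-b ± sqrt(b^2 - 4ac)) / (2a)
Here a = 5, b = -15, c = -14
Discriminant = b^2 - 4ac = (-15)^2 - 4(5)(-14) = 225 + 280 = 505
Since discriminant = 505 > 0, there are two real roots.
x = (15 ± sqrt(505)) / 10
Numerically: x ≈ 3.7472 or x ≈ -0.7472

x = (15 + sqrt(505)) / 10 or x = (15 - sqrt(505)) / 10


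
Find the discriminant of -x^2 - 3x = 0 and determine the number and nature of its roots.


For ax^2 + bx + c = 0, discriminant D = b^2 - 4ac
Here a = -1, b = -3, c = 0
D = (-3)^2 - 4(-1)(0) = 9 - 0 = 9

D = 9 > 0 and is a perfect square (sqrt = 3)
The equation has 2 distinct real rational roots.

Discriminant = 9, 2 distinct real rational roots


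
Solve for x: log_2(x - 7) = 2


Convert to exponential form: x - 7 = 2^2 = 4
x = 4 + 7 = 11
Check: log_2(11 - 7) = log_2(4) = log_2(4) = 2 ✓

x = 11


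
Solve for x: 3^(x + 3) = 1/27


Express both sides with the same base.
1/27 = 3^(-3)
Since the bases match, equate exponents: x + 3 = -3
So x = -3 - (3) = -6

x = -6


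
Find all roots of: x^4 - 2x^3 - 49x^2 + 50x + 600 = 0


Let p(x) = x^4 - 2x^3 - 49x^2 + 50x + 600. By the rational root theorem (leading coefficient 1), any rational root is an integer divisor of 600: try ±1, ±2, ... in turn.
Test x = 1: value = 600 ≠ 0.
Test x = -1: value = 504 ≠ 0.
Test x = 2: value = 504 ≠ 0.
Test x = -2: value = 336 ≠ 0.
Test x = 3: value = 336 ≠ 0.
Test x = -3: value = 144 ≠ 0.
Test x = 4: value = 144 ≠ 0.
Test x = -4: value = 0 ✓, so (x + 4) is a factor.
Synthetic division by (x + 4): bring down 1; 1(-4) - 2 = -6; (-6)(-4) - 49 = -25; (-25)(-4) + 50 = 150; 150(-4) + 600 = 0 → quotient x^3 - 6x^2 - 25x + 150, remainder 0.
Continue with the quotient x^3 - 6x^2 - 25x + 150 (candidates must divide 150).
Test x = 5: value = 0 ✓, so (x - 5) is a factor.
Synthetic division by (x - 5): bring down 1; 1(5) - 6 = -1; (-1)(5) - 25 = -30; (-30)(5) + 150 = 0 → quotient x^2 - x - 30, remainder 0.
Solve the quadratic x^2 - x - 30 = 0: discriminant = (-1)^2 - 4(1)(-30) = 1 + 120 = 121.
sqrt(121) = 11, so x = (1 ± 11)/2: x = 6 or x = -5.
Collecting all roots found:

x = -5, x = -4, x = 5, x = 6


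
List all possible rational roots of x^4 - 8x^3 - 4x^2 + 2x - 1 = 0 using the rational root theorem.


Rational root theorem: possible roots are ±p/q where:
  p divides the constant term (-1): p ∈ {1}
  q divides the leading coefficient (1): q ∈ {1}

All possible rational roots: -1, 1

-1, 1


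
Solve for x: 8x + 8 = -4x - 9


Starting with: 8x + 8 = -4x - 9
Move all x terms to left: (8 + 4)x = -9 - 8
Simplify: 12x = -17
Divide both sides by 12: x = -17/12

x = -17/12


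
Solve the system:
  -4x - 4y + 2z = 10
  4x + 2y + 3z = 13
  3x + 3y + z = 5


Using Cramer's rule. Expand each determinant along the first row.
D  = (-4)*[2*1 - 3*3] - (-4)*[4*1 - 3*3] + 2*[4*3 - 2*3]
  = (-4)*(-7) - (-4)*(-5) + 2*(6) = 20
Dx = 10*[2*1 - 3*3] - (-4)*[13*1 - 3*5] + 2*[13*3 - 2*5]
  = 10*(-7) - (-4)*(-2) + 2*(29) = -20
Dy = (-4)*[13*1 - 3*5] - 10*[4*1 - 3*3] + 2*[4*5 - 13*3]
  = (-4)*(-2) - 10*(-5) + 2*(-19) = 20
Dz = (-4)*[2*5 - 13*3] - (-4)*[4*5 - 13*3] + 10*[4*3 - 2*3]
  = (-4)*(-29) - (-4)*(-19) + 10*(6) = 100
x = Dx/D = -20/20 = -1, y = Dy/D = 20/20 = 1, z = Dz/D = 100/20 = 5
Check eq1: (-4)(-1) + (-4)(1) + (2)(5) = 10 = 10 ✓
Check eq2: (4)(-1) + (2)(1) + (3)(5) = 13 = 13 ✓
Check eq3: (3)(-1) + (3)(1) + (1)(5) = 5 = 5 ✓

x = -1, y = 1, z = 5


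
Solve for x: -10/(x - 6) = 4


Multiply both sides by (x - 6): -10 = 4(x - 6)
Distribute: -10 = 4x - 24
4x = -10 + 24 = 14
x = 7/2

x = 7/2


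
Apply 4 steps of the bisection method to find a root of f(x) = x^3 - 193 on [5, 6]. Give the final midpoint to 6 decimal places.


f(x) = x^3 - 193
f(5) = -68 < 0
f(6) = 23 > 0

Step 1: midpoint = (5.000000 + 6.000000)/2 = 5.500000
  f(5.500000) = -26.625000
  f(mid) < 0, so root is in [5.500000, 6.000000]

Step 2: midpoint = (5.500000 + 6.000000)/2 = 5.750000
  f(5.750000) = -2.890625
  f(mid) < 0, so root is in [5.750000, 6.000000]

Step 3: midpoint = (5.750000 + 6.000000)/2 = 5.875000
  f(5.875000) = 9.779297
  f(mid) > 0, so root is in [5.750000, 5.875000]

Step 4: midpoint = (5.750000 + 5.875000)/2 = 5.812500
  f(5.812500) = 3.376221
  f(mid) > 0, so root is in [5.750000, 5.812500]

midpoint = 5.812500


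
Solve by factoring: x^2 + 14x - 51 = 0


We need two numbers that multiply to -51 and add to 14.
Those numbers are 17 and -3 (since 17 * (-3) = -51 and 17 + (-3) = 14).
So x^2 + 14x - 51 = (x + 17)(x - 3) = 0
Setting each factor to zero: x = -17 or x = 3

x = -17, x = 3


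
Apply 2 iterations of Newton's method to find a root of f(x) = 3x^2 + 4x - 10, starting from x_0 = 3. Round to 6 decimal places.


Newton's method: x_(n+1) = x_n - f(x_n)/f'(x_n)
f(x) = 3x^2 + 4x - 10
f'(x) = 6x + 4

Iteration 1:
  f(3.000000) = 29.000000
  f'(3.000000) = 22.000000
  x_1 = 3.000000 - (29.000000)/(22.000000) = 1.681818

Iteration 2:
  f(1.681818) = 5.212810
  f'(1.681818) = 14.090909
  x_2 = 1.681818 - (5.212810)/(14.090909) = 1.311877

x_2 = 1.311877


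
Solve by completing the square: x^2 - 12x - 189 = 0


Start: x^2 - 12x - 189 = 0
Move constant: x^2 - 12x = 189
Half of -12 is -6, squared is 36
Add 36 to both sides: x^2 - 12x + 36 = 225
(x - 6)^2 = 225
x - 6 = ±15
x = 6 + 15 = 21 or x = 6 - 15 = -9

x = -9, x = 21


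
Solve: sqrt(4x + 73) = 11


Square both sides: 4x + 73 = 11^2 = 121
4x = 121 - 73 = 48
x = 12
Check: sqrt(4*12 + 73) = sqrt(121) = 11 ✓

x = 12


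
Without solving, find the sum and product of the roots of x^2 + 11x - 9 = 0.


By Vieta's formulas for ax^2 + bx + c = 0:
  Sum of roots = -b/a
  Product of roots = c/a

Here a = 1, b = 11, c = -9
Sum = -(11)/1 = -11
Product = -9/1 = -9

Sum = -11, Product = -9


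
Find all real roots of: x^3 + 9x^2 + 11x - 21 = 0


Let p(x) = x^3 + 9x^2 + 11x - 21. By the rational root theorem (leading coefficient 1), any rational root is an integer divisor of 21: try ±1, ±2, ... in turn.
Test x = 1: value = 0 ✓, so (x - 1) is a factor.
Synthetic division by (x - 1): bring down 1; 1(1) + 9 = 10; 10(1) + 11 = 21; 21(1) - 21 = 0 → quotient x^2 + 10x + 21, remainder 0.
Solve the quadratic x^2 + 10x + 21 = 0: discriminant = 10^2 - 4(1)(21) = 100 - 84 = 16.
sqrt(16) = 4, so x = (-10 ± 4)/2: x = -3 or x = -7.

x = -7, x = -3, x = 1


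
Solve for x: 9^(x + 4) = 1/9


Express both sides with the same base.
1/9 = 9^(-1)
Since the bases match, equate exponents: x + 4 = -1
So x = -1 - (4) = -5

x = -5


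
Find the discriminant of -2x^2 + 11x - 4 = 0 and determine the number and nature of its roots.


For ax^2 + bx + c = 0, discriminant D = b^2 - 4ac
Here a = -2, b = 11, c = -4
D = (11)^2 - 4(-2)(-4) = 121 - 32 = 89

D = 89 > 0 but not a perfect square
The equation has 2 distinct real irrational roots.

Discriminant = 89, 2 distinct real irrational roots


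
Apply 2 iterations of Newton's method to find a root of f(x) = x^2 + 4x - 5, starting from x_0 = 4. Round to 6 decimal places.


Newton's method: x_(n+1) = x_n - f(x_n)/f'(x_n)
f(x) = x^2 + 4x - 5
f'(x) = 2x + 4

Iteration 1:
  f(4.000000) = 27.000000
  f'(4.000000) = 12.000000
  x_1 = 4.000000 - (27.000000)/(12.000000) = 1.750000

Iteration 2:
  f(1.750000) = 5.062500
  f'(1.750000) = 7.500000
  x_2 = 1.750000 - (5.062500)/(7.500000) = 1.075000

x_2 = 1.075000


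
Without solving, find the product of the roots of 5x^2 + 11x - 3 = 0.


By Vieta's formulas for ax^2 + bx + c = 0:
  Sum of roots = -b/a
  Product of roots = c/a

Here a = 5, b = 11, c = -3
Sum = -(11)/5 = -11/5
Product = -3/5 = -3/5

Product = -3/5


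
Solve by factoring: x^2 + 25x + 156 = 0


We need two numbers that multiply to 156 and add to 25.
Those numbers are 12 and 13 (since 12 * 13 = 156 and 12 + 13 = 25).
So x^2 + 25x + 156 = (x + 12)(x + 13) = 0
Setting each factor to zero: x = -12 or x = -13

x = -13, x = -12


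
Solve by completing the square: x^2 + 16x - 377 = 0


Start: x^2 + 16x - 377 = 0
Move constant: x^2 + 16x = 377
Half of 16 is 8, squared is 64
Add 64 to both sides: x^2 + 16x + 64 = 441
(x + 8)^2 = 441
x + 8 = ±21
x = -8 + 21 = 13 or x = -8 - 21 = -29

x = -29, x = 13
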